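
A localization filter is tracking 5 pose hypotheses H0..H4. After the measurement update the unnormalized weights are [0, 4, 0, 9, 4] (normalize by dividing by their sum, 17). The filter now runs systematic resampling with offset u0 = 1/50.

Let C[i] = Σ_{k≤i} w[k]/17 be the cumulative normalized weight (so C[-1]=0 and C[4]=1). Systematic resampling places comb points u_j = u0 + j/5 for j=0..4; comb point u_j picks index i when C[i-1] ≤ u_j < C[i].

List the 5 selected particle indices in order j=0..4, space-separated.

1 1 3 3 4

C = [0, 4/17, 4/17, 13/17, 1]
j=0: u_0=1/50 ∈ [0, 4/17) → index 1
j=1: u_1=11/50 ∈ [0, 4/17) → index 1
j=2: u_2=21/50 ∈ [4/17, 13/17) → index 3
j=3: u_3=31/50 ∈ [4/17, 13/17) → index 3
j=4: u_4=41/50 ∈ [13/17, 1) → index 4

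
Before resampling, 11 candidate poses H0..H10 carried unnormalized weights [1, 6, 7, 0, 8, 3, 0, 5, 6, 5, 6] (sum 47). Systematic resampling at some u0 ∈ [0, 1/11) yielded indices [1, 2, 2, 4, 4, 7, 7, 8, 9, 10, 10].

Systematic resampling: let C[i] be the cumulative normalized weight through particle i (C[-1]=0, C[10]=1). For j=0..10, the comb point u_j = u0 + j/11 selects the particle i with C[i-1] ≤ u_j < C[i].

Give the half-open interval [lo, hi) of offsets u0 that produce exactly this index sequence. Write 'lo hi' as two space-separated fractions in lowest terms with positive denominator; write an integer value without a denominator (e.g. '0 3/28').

C = [1/47, 7/47, 14/47, 14/47, 22/47, 25/47, 25/47, 30/47, 36/47, 41/47, 1]
j=0 picked index 1: u0 ∈ [1/47, 7/47)
j=1 picked index 2: u0 ∈ [30/517, 107/517)
j=2 picked index 2: u0 ∈ [-17/517, 60/517)
j=3 picked index 4: u0 ∈ [13/517, 101/517)
j=4 picked index 4: u0 ∈ [-34/517, 54/517)
j=5 picked index 7: u0 ∈ [40/517, 95/517)
j=6 picked index 7: u0 ∈ [-7/517, 48/517)
j=7 picked index 8: u0 ∈ [1/517, 67/517)
j=8 picked index 9: u0 ∈ [20/517, 75/517)
j=9 picked index 10: u0 ∈ [28/517, 2/11)
j=10 picked index 10: u0 ∈ [-19/517, 1/11)
intersection: [40/517, 1/11)

40/517 1/11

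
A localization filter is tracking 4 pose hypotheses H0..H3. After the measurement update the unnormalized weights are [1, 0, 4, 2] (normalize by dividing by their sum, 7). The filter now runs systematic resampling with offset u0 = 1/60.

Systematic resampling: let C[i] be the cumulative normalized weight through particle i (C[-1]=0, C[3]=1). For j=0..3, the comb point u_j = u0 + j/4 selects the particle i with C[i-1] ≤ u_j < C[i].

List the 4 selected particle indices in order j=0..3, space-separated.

0 2 2 3

C = [1/7, 1/7, 5/7, 1]
j=0: u_0=1/60 ∈ [0, 1/7) → index 0
j=1: u_1=4/15 ∈ [1/7, 5/7) → index 2
j=2: u_2=31/60 ∈ [1/7, 5/7) → index 2
j=3: u_3=23/30 ∈ [5/7, 1) → index 3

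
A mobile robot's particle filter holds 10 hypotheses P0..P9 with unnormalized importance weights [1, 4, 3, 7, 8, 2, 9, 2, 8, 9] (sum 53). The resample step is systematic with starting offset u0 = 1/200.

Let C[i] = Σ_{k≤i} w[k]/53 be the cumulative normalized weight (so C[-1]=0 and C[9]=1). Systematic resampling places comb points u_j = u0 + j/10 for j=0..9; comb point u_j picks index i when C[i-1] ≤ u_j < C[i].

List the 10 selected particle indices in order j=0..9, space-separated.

C = [1/53, 5/53, 8/53, 15/53, 23/53, 25/53, 34/53, 36/53, 44/53, 1]
j=0: u_0=1/200 ∈ [0, 1/53) → index 0
j=1: u_1=21/200 ∈ [5/53, 8/53) → index 2
j=2: u_2=41/200 ∈ [8/53, 15/53) → index 3
j=3: u_3=61/200 ∈ [15/53, 23/53) → index 4
j=4: u_4=81/200 ∈ [15/53, 23/53) → index 4
j=5: u_5=101/200 ∈ [25/53, 34/53) → index 6
j=6: u_6=121/200 ∈ [25/53, 34/53) → index 6
j=7: u_7=141/200 ∈ [36/53, 44/53) → index 8
j=8: u_8=161/200 ∈ [36/53, 44/53) → index 8
j=9: u_9=181/200 ∈ [44/53, 1) → index 9

0 2 3 4 4 6 6 8 8 9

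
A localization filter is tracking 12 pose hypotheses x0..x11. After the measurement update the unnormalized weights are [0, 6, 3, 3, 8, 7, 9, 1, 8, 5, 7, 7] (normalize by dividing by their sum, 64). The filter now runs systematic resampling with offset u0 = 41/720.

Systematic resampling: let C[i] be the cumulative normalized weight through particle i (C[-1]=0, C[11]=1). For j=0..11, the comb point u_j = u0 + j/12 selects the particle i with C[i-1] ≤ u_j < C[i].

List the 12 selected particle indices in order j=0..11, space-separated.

1 2 4 4 5 6 6 8 9 10 10 11

C = [0, 3/32, 9/64, 3/16, 5/16, 27/64, 9/16, 37/64, 45/64, 25/32, 57/64, 1]
j=0: u_0=41/720 ∈ [0, 3/32) → index 1
j=1: u_1=101/720 ∈ [3/32, 9/64) → index 2
j=2: u_2=161/720 ∈ [3/16, 5/16) → index 4
j=3: u_3=221/720 ∈ [3/16, 5/16) → index 4
j=4: u_4=281/720 ∈ [5/16, 27/64) → index 5
j=5: u_5=341/720 ∈ [27/64, 9/16) → index 6
j=6: u_6=401/720 ∈ [27/64, 9/16) → index 6
j=7: u_7=461/720 ∈ [37/64, 45/64) → index 8
j=8: u_8=521/720 ∈ [45/64, 25/32) → index 9
j=9: u_9=581/720 ∈ [25/32, 57/64) → index 10
j=10: u_10=641/720 ∈ [25/32, 57/64) → index 10
j=11: u_11=701/720 ∈ [57/64, 1) → index 11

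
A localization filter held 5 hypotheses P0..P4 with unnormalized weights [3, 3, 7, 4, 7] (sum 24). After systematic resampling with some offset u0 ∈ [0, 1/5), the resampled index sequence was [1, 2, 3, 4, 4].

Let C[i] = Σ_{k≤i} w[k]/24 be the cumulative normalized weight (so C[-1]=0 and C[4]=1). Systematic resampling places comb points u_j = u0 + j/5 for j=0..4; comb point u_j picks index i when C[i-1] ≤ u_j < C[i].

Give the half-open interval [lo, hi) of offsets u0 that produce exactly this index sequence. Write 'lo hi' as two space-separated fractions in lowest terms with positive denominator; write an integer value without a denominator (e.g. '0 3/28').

17/120 1/5

C = [1/8, 1/4, 13/24, 17/24, 1]
j=0 picked index 1: u0 ∈ [1/8, 1/4)
j=1 picked index 2: u0 ∈ [1/20, 41/120)
j=2 picked index 3: u0 ∈ [17/120, 37/120)
j=3 picked index 4: u0 ∈ [13/120, 2/5)
j=4 picked index 4: u0 ∈ [-11/120, 1/5)
intersection: [17/120, 1/5)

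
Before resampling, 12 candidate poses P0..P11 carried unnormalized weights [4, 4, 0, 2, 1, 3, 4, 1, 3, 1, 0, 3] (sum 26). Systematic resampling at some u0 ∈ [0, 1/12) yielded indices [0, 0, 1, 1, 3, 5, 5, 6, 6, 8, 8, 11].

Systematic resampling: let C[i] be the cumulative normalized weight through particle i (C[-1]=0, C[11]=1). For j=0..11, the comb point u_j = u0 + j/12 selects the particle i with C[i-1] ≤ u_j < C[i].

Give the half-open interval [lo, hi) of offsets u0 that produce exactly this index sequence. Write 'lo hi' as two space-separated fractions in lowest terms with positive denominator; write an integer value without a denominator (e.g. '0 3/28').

1/156 1/78

C = [2/13, 4/13, 4/13, 5/13, 11/26, 7/13, 9/13, 19/26, 11/13, 23/26, 23/26, 1]
j=0 picked index 0: u0 ∈ [0, 2/13)
j=1 picked index 0: u0 ∈ [-1/12, 11/156)
j=2 picked index 1: u0 ∈ [-1/78, 11/78)
j=3 picked index 1: u0 ∈ [-5/52, 3/52)
j=4 picked index 3: u0 ∈ [-1/39, 2/39)
j=5 picked index 5: u0 ∈ [1/156, 19/156)
j=6 picked index 5: u0 ∈ [-1/13, 1/26)
j=7 picked index 6: u0 ∈ [-7/156, 17/156)
j=8 picked index 6: u0 ∈ [-5/39, 1/39)
j=9 picked index 8: u0 ∈ [-1/52, 5/52)
j=10 picked index 8: u0 ∈ [-4/39, 1/78)
j=11 picked index 11: u0 ∈ [-5/156, 1/12)
intersection: [1/156, 1/78)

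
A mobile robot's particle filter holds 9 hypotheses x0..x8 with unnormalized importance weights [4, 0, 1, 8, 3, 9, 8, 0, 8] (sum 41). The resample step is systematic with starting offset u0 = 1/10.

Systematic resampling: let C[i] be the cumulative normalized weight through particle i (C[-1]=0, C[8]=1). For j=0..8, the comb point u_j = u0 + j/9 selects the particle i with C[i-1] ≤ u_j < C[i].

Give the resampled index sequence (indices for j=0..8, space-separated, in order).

C = [4/41, 4/41, 5/41, 13/41, 16/41, 25/41, 33/41, 33/41, 1]
j=0: u_0=1/10 ∈ [4/41, 5/41) → index 2
j=1: u_1=19/90 ∈ [5/41, 13/41) → index 3
j=2: u_2=29/90 ∈ [13/41, 16/41) → index 4
j=3: u_3=13/30 ∈ [16/41, 25/41) → index 5
j=4: u_4=49/90 ∈ [16/41, 25/41) → index 5
j=5: u_5=59/90 ∈ [25/41, 33/41) → index 6
j=6: u_6=23/30 ∈ [25/41, 33/41) → index 6
j=7: u_7=79/90 ∈ [33/41, 1) → index 8
j=8: u_8=89/90 ∈ [33/41, 1) → index 8

2 3 4 5 5 6 6 8 8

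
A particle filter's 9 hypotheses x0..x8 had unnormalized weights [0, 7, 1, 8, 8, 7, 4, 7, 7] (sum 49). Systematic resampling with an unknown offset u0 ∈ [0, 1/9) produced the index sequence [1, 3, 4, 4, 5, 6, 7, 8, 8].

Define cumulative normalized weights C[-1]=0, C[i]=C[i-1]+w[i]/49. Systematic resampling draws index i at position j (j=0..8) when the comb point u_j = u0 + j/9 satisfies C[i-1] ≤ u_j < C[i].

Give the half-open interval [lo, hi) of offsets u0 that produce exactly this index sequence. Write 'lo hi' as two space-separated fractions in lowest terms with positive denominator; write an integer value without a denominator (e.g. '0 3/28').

C = [0, 1/7, 8/49, 16/49, 24/49, 31/49, 5/7, 6/7, 1]
j=0 picked index 1: u0 ∈ [0, 1/7)
j=1 picked index 3: u0 ∈ [23/441, 95/441)
j=2 picked index 4: u0 ∈ [46/441, 118/441)
j=3 picked index 4: u0 ∈ [-1/147, 23/147)
j=4 picked index 5: u0 ∈ [20/441, 83/441)
j=5 picked index 6: u0 ∈ [34/441, 10/63)
j=6 picked index 7: u0 ∈ [1/21, 4/21)
j=7 picked index 8: u0 ∈ [5/63, 2/9)
j=8 picked index 8: u0 ∈ [-2/63, 1/9)
intersection: [46/441, 1/9)

46/441 1/9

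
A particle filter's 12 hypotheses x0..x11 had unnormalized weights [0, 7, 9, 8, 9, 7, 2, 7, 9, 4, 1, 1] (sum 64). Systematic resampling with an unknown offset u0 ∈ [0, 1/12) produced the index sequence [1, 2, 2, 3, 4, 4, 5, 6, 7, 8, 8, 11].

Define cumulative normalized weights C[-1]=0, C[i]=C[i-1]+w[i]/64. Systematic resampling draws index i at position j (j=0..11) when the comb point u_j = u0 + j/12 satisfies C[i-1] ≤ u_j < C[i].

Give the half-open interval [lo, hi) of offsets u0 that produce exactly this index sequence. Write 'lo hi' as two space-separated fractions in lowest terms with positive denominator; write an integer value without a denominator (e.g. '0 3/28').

C = [0, 7/64, 1/4, 3/8, 33/64, 5/8, 21/32, 49/64, 29/32, 31/32, 63/64, 1]
j=0 picked index 1: u0 ∈ [0, 7/64)
j=1 picked index 2: u0 ∈ [5/192, 1/6)
j=2 picked index 2: u0 ∈ [-11/192, 1/12)
j=3 picked index 3: u0 ∈ [0, 1/8)
j=4 picked index 4: u0 ∈ [1/24, 35/192)
j=5 picked index 4: u0 ∈ [-1/24, 19/192)
j=6 picked index 5: u0 ∈ [1/64, 1/8)
j=7 picked index 6: u0 ∈ [1/24, 7/96)
j=8 picked index 7: u0 ∈ [-1/96, 19/192)
j=9 picked index 8: u0 ∈ [1/64, 5/32)
j=10 picked index 8: u0 ∈ [-13/192, 7/96)
j=11 picked index 11: u0 ∈ [13/192, 1/12)
intersection: [13/192, 7/96)

13/192 7/96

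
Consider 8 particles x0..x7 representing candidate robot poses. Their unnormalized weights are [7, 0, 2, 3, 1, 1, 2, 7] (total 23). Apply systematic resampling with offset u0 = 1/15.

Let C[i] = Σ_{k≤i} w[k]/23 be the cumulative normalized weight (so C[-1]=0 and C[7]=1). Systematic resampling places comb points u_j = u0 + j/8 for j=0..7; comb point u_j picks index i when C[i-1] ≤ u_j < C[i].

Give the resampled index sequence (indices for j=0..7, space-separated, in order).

0 0 2 3 5 6 7 7

C = [7/23, 7/23, 9/23, 12/23, 13/23, 14/23, 16/23, 1]
j=0: u_0=1/15 ∈ [0, 7/23) → index 0
j=1: u_1=23/120 ∈ [0, 7/23) → index 0
j=2: u_2=19/60 ∈ [7/23, 9/23) → index 2
j=3: u_3=53/120 ∈ [9/23, 12/23) → index 3
j=4: u_4=17/30 ∈ [13/23, 14/23) → index 5
j=5: u_5=83/120 ∈ [14/23, 16/23) → index 6
j=6: u_6=49/60 ∈ [16/23, 1) → index 7
j=7: u_7=113/120 ∈ [16/23, 1) → index 7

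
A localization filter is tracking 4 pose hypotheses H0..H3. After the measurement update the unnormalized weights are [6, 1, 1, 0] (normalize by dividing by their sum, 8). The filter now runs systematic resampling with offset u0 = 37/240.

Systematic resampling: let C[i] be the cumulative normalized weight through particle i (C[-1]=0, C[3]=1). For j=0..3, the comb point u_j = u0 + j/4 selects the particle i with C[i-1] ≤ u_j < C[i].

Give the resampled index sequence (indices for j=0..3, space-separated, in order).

C = [3/4, 7/8, 1, 1]
j=0: u_0=37/240 ∈ [0, 3/4) → index 0
j=1: u_1=97/240 ∈ [0, 3/4) → index 0
j=2: u_2=157/240 ∈ [0, 3/4) → index 0
j=3: u_3=217/240 ∈ [7/8, 1) → index 2

0 0 0 2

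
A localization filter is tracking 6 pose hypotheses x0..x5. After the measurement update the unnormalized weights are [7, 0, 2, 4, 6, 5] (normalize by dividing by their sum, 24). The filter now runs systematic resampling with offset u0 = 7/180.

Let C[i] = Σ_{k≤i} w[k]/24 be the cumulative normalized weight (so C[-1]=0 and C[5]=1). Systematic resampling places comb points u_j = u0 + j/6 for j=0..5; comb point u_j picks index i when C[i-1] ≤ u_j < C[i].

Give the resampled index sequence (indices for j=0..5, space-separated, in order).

C = [7/24, 7/24, 3/8, 13/24, 19/24, 1]
j=0: u_0=7/180 ∈ [0, 7/24) → index 0
j=1: u_1=37/180 ∈ [0, 7/24) → index 0
j=2: u_2=67/180 ∈ [7/24, 3/8) → index 2
j=3: u_3=97/180 ∈ [3/8, 13/24) → index 3
j=4: u_4=127/180 ∈ [13/24, 19/24) → index 4
j=5: u_5=157/180 ∈ [19/24, 1) → index 5

0 0 2 3 4 5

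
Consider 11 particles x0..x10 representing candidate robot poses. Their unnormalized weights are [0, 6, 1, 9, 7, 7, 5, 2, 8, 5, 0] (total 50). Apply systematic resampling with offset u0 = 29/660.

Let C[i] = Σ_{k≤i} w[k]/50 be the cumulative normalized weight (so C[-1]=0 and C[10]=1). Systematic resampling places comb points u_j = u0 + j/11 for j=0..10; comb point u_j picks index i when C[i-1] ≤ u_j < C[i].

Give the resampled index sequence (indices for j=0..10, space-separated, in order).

C = [0, 3/25, 7/50, 8/25, 23/50, 3/5, 7/10, 37/50, 9/10, 1, 1]
j=0: u_0=29/660 ∈ [0, 3/25) → index 1
j=1: u_1=89/660 ∈ [3/25, 7/50) → index 2
j=2: u_2=149/660 ∈ [7/50, 8/25) → index 3
j=3: u_3=19/60 ∈ [7/50, 8/25) → index 3
j=4: u_4=269/660 ∈ [8/25, 23/50) → index 4
j=5: u_5=329/660 ∈ [23/50, 3/5) → index 5
j=6: u_6=389/660 ∈ [23/50, 3/5) → index 5
j=7: u_7=449/660 ∈ [3/5, 7/10) → index 6
j=8: u_8=509/660 ∈ [37/50, 9/10) → index 8
j=9: u_9=569/660 ∈ [37/50, 9/10) → index 8
j=10: u_10=629/660 ∈ [9/10, 1) → index 9

1 2 3 3 4 5 5 6 8 8 9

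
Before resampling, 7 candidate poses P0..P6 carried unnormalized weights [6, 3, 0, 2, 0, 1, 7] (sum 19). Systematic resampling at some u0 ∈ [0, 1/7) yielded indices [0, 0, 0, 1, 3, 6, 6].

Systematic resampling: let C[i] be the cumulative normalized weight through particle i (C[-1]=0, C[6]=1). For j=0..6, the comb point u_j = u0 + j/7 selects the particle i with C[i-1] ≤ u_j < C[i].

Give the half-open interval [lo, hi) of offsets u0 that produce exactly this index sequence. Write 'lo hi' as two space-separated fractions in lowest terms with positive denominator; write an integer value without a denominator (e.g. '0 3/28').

0 1/133

C = [6/19, 9/19, 9/19, 11/19, 11/19, 12/19, 1]
j=0 picked index 0: u0 ∈ [0, 6/19)
j=1 picked index 0: u0 ∈ [-1/7, 23/133)
j=2 picked index 0: u0 ∈ [-2/7, 4/133)
j=3 picked index 1: u0 ∈ [-15/133, 6/133)
j=4 picked index 3: u0 ∈ [-13/133, 1/133)
j=5 picked index 6: u0 ∈ [-11/133, 2/7)
j=6 picked index 6: u0 ∈ [-30/133, 1/7)
intersection: [0, 1/133)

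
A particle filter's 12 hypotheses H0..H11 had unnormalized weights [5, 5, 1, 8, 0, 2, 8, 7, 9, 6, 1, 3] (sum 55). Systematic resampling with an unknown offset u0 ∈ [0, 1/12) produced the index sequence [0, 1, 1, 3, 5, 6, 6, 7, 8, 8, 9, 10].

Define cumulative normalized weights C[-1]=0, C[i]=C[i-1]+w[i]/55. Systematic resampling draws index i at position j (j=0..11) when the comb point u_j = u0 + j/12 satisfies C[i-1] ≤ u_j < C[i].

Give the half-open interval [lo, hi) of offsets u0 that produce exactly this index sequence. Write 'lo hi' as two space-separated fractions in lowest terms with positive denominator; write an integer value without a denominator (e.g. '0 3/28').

C = [1/11, 2/11, 1/5, 19/55, 19/55, 21/55, 29/55, 36/55, 9/11, 51/55, 52/55, 1]
j=0 picked index 0: u0 ∈ [0, 1/11)
j=1 picked index 1: u0 ∈ [1/132, 13/132)
j=2 picked index 1: u0 ∈ [-5/66, 1/66)
j=3 picked index 3: u0 ∈ [-1/20, 21/220)
j=4 picked index 5: u0 ∈ [2/165, 8/165)
j=5 picked index 6: u0 ∈ [-23/660, 73/660)
j=6 picked index 6: u0 ∈ [-13/110, 3/110)
j=7 picked index 7: u0 ∈ [-37/660, 47/660)
j=8 picked index 8: u0 ∈ [-2/165, 5/33)
j=9 picked index 8: u0 ∈ [-21/220, 3/44)
j=10 picked index 9: u0 ∈ [-1/66, 31/330)
j=11 picked index 10: u0 ∈ [7/660, 19/660)
intersection: [2/165, 1/66)

2/165 1/66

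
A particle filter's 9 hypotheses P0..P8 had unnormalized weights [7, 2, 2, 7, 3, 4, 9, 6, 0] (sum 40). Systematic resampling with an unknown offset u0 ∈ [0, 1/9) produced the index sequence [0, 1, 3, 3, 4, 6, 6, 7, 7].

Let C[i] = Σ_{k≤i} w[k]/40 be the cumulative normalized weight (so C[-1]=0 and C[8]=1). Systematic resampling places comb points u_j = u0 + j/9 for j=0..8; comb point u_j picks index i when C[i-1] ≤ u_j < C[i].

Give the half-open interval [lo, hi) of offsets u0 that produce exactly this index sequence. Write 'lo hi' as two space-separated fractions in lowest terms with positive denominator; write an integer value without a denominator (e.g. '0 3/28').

13/180 29/360

C = [7/40, 9/40, 11/40, 9/20, 21/40, 5/8, 17/20, 1, 1]
j=0 picked index 0: u0 ∈ [0, 7/40)
j=1 picked index 1: u0 ∈ [23/360, 41/360)
j=2 picked index 3: u0 ∈ [19/360, 41/180)
j=3 picked index 3: u0 ∈ [-7/120, 7/60)
j=4 picked index 4: u0 ∈ [1/180, 29/360)
j=5 picked index 6: u0 ∈ [5/72, 53/180)
j=6 picked index 6: u0 ∈ [-1/24, 11/60)
j=7 picked index 7: u0 ∈ [13/180, 2/9)
j=8 picked index 7: u0 ∈ [-7/180, 1/9)
intersection: [13/180, 29/360)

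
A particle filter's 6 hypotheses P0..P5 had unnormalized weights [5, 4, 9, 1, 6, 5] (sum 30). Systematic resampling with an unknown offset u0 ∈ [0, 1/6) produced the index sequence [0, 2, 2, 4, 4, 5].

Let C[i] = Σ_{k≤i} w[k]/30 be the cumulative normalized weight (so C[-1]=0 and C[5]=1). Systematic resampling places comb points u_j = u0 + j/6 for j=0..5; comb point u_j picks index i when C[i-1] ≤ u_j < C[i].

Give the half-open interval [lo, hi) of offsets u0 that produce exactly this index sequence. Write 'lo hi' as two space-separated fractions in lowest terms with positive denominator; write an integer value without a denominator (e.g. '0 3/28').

2/15 1/6

C = [1/6, 3/10, 3/5, 19/30, 5/6, 1]
j=0 picked index 0: u0 ∈ [0, 1/6)
j=1 picked index 2: u0 ∈ [2/15, 13/30)
j=2 picked index 2: u0 ∈ [-1/30, 4/15)
j=3 picked index 4: u0 ∈ [2/15, 1/3)
j=4 picked index 4: u0 ∈ [-1/30, 1/6)
j=5 picked index 5: u0 ∈ [0, 1/6)
intersection: [2/15, 1/6)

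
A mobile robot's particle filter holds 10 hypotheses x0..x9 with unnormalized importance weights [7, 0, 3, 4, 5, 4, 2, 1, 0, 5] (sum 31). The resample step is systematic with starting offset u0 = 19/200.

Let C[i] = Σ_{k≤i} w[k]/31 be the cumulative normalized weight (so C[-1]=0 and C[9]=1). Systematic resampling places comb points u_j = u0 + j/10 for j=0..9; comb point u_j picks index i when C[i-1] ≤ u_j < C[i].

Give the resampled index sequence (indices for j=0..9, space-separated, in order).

0 0 2 3 4 4 5 6 9 9

C = [7/31, 7/31, 10/31, 14/31, 19/31, 23/31, 25/31, 26/31, 26/31, 1]
j=0: u_0=19/200 ∈ [0, 7/31) → index 0
j=1: u_1=39/200 ∈ [0, 7/31) → index 0
j=2: u_2=59/200 ∈ [7/31, 10/31) → index 2
j=3: u_3=79/200 ∈ [10/31, 14/31) → index 3
j=4: u_4=99/200 ∈ [14/31, 19/31) → index 4
j=5: u_5=119/200 ∈ [14/31, 19/31) → index 4
j=6: u_6=139/200 ∈ [19/31, 23/31) → index 5
j=7: u_7=159/200 ∈ [23/31, 25/31) → index 6
j=8: u_8=179/200 ∈ [26/31, 1) → index 9
j=9: u_9=199/200 ∈ [26/31, 1) → index 9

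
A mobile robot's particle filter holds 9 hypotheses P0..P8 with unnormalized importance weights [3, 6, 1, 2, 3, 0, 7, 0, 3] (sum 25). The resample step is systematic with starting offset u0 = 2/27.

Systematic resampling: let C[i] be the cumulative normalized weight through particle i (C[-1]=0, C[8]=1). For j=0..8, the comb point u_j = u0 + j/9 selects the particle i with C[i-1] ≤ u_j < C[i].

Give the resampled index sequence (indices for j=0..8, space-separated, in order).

0 1 1 3 4 6 6 6 8

C = [3/25, 9/25, 2/5, 12/25, 3/5, 3/5, 22/25, 22/25, 1]
j=0: u_0=2/27 ∈ [0, 3/25) → index 0
j=1: u_1=5/27 ∈ [3/25, 9/25) → index 1
j=2: u_2=8/27 ∈ [3/25, 9/25) → index 1
j=3: u_3=11/27 ∈ [2/5, 12/25) → index 3
j=4: u_4=14/27 ∈ [12/25, 3/5) → index 4
j=5: u_5=17/27 ∈ [3/5, 22/25) → index 6
j=6: u_6=20/27 ∈ [3/5, 22/25) → index 6
j=7: u_7=23/27 ∈ [3/5, 22/25) → index 6
j=8: u_8=26/27 ∈ [22/25, 1) → index 8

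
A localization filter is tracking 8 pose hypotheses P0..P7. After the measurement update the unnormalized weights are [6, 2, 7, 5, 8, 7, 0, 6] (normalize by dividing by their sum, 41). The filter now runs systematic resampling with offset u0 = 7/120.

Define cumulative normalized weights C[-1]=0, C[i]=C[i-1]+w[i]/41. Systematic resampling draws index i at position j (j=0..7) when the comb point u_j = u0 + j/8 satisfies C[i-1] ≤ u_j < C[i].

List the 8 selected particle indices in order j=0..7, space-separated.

C = [6/41, 8/41, 15/41, 20/41, 28/41, 35/41, 35/41, 1]
j=0: u_0=7/120 ∈ [0, 6/41) → index 0
j=1: u_1=11/60 ∈ [6/41, 8/41) → index 1
j=2: u_2=37/120 ∈ [8/41, 15/41) → index 2
j=3: u_3=13/30 ∈ [15/41, 20/41) → index 3
j=4: u_4=67/120 ∈ [20/41, 28/41) → index 4
j=5: u_5=41/60 ∈ [28/41, 35/41) → index 5
j=6: u_6=97/120 ∈ [28/41, 35/41) → index 5
j=7: u_7=14/15 ∈ [35/41, 1) → index 7

0 1 2 3 4 5 5 7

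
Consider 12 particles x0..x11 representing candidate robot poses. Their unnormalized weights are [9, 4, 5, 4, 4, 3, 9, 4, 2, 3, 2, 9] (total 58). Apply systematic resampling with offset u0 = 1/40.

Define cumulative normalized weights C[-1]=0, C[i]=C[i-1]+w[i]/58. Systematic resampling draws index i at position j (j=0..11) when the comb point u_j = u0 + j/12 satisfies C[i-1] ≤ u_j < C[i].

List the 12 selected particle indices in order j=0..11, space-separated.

C = [9/58, 13/58, 9/29, 11/29, 13/29, 1/2, 19/29, 21/29, 22/29, 47/58, 49/58, 1]
j=0: u_0=1/40 ∈ [0, 9/58) → index 0
j=1: u_1=13/120 ∈ [0, 9/58) → index 0
j=2: u_2=23/120 ∈ [9/58, 13/58) → index 1
j=3: u_3=11/40 ∈ [13/58, 9/29) → index 2
j=4: u_4=43/120 ∈ [9/29, 11/29) → index 3
j=5: u_5=53/120 ∈ [11/29, 13/29) → index 4
j=6: u_6=21/40 ∈ [1/2, 19/29) → index 6
j=7: u_7=73/120 ∈ [1/2, 19/29) → index 6
j=8: u_8=83/120 ∈ [19/29, 21/29) → index 7
j=9: u_9=31/40 ∈ [22/29, 47/58) → index 9
j=10: u_10=103/120 ∈ [49/58, 1) → index 11
j=11: u_11=113/120 ∈ [49/58, 1) → index 11

0 0 1 2 3 4 6 6 7 9 11 11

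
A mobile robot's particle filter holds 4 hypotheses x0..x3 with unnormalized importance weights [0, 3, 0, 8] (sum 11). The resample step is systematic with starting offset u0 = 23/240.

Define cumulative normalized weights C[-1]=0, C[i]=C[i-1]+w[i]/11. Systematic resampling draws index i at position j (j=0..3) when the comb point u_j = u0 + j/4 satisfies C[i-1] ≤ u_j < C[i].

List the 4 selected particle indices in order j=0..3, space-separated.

C = [0, 3/11, 3/11, 1]
j=0: u_0=23/240 ∈ [0, 3/11) → index 1
j=1: u_1=83/240 ∈ [3/11, 1) → index 3
j=2: u_2=143/240 ∈ [3/11, 1) → index 3
j=3: u_3=203/240 ∈ [3/11, 1) → index 3

1 3 3 3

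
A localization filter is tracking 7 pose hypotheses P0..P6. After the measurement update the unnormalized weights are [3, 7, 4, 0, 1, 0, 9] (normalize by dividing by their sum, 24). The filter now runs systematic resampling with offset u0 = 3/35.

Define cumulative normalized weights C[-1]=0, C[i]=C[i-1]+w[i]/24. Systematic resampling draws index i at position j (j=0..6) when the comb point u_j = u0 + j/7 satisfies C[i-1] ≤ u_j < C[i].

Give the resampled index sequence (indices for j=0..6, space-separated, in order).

C = [1/8, 5/12, 7/12, 7/12, 5/8, 5/8, 1]
j=0: u_0=3/35 ∈ [0, 1/8) → index 0
j=1: u_1=8/35 ∈ [1/8, 5/12) → index 1
j=2: u_2=13/35 ∈ [1/8, 5/12) → index 1
j=3: u_3=18/35 ∈ [5/12, 7/12) → index 2
j=4: u_4=23/35 ∈ [5/8, 1) → index 6
j=5: u_5=4/5 ∈ [5/8, 1) → index 6
j=6: u_6=33/35 ∈ [5/8, 1) → index 6

0 1 1 2 6 6 6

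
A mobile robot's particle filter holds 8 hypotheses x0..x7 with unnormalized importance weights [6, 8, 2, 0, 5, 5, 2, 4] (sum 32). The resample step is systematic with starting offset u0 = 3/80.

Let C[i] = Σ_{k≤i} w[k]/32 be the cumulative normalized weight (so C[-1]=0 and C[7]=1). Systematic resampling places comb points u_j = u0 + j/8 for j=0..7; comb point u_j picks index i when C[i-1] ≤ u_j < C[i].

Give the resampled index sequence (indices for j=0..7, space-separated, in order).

0 0 1 1 4 5 5 7

C = [3/16, 7/16, 1/2, 1/2, 21/32, 13/16, 7/8, 1]
j=0: u_0=3/80 ∈ [0, 3/16) → index 0
j=1: u_1=13/80 ∈ [0, 3/16) → index 0
j=2: u_2=23/80 ∈ [3/16, 7/16) → index 1
j=3: u_3=33/80 ∈ [3/16, 7/16) → index 1
j=4: u_4=43/80 ∈ [1/2, 21/32) → index 4
j=5: u_5=53/80 ∈ [21/32, 13/16) → index 5
j=6: u_6=63/80 ∈ [21/32, 13/16) → index 5
j=7: u_7=73/80 ∈ [7/8, 1) → index 7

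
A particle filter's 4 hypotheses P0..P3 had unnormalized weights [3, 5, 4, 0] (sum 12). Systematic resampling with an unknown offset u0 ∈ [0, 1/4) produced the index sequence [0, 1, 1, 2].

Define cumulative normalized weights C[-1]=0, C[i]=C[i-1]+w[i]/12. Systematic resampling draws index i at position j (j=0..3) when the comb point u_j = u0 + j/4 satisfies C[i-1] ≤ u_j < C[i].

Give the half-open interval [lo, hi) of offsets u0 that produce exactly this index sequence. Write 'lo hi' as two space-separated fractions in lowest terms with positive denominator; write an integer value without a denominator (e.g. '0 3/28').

C = [1/4, 2/3, 1, 1]
j=0 picked index 0: u0 ∈ [0, 1/4)
j=1 picked index 1: u0 ∈ [0, 5/12)
j=2 picked index 1: u0 ∈ [-1/4, 1/6)
j=3 picked index 2: u0 ∈ [-1/12, 1/4)
intersection: [0, 1/6)

0 1/6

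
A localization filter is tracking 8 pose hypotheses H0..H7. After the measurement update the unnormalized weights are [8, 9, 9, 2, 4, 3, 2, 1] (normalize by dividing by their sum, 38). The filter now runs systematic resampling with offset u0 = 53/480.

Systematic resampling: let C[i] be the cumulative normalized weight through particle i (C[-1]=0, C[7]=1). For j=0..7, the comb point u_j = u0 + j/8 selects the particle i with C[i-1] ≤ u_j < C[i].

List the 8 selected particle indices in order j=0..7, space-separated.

C = [4/19, 17/38, 13/19, 14/19, 16/19, 35/38, 37/38, 1]
j=0: u_0=53/480 ∈ [0, 4/19) → index 0
j=1: u_1=113/480 ∈ [4/19, 17/38) → index 1
j=2: u_2=173/480 ∈ [4/19, 17/38) → index 1
j=3: u_3=233/480 ∈ [17/38, 13/19) → index 2
j=4: u_4=293/480 ∈ [17/38, 13/19) → index 2
j=5: u_5=353/480 ∈ [13/19, 14/19) → index 3
j=6: u_6=413/480 ∈ [16/19, 35/38) → index 5
j=7: u_7=473/480 ∈ [37/38, 1) → index 7

0 1 1 2 2 3 5 7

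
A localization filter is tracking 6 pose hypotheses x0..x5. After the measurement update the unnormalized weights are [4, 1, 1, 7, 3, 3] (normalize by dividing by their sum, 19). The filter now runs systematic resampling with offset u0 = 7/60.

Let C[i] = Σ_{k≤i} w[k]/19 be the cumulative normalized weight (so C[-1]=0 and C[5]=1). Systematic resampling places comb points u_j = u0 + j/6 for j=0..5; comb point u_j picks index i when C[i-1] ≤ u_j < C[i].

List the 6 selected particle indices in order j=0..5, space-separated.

0 2 3 3 4 5

C = [4/19, 5/19, 6/19, 13/19, 16/19, 1]
j=0: u_0=7/60 ∈ [0, 4/19) → index 0
j=1: u_1=17/60 ∈ [5/19, 6/19) → index 2
j=2: u_2=9/20 ∈ [6/19, 13/19) → index 3
j=3: u_3=37/60 ∈ [6/19, 13/19) → index 3
j=4: u_4=47/60 ∈ [13/19, 16/19) → index 4
j=5: u_5=19/20 ∈ [16/19, 1) → index 5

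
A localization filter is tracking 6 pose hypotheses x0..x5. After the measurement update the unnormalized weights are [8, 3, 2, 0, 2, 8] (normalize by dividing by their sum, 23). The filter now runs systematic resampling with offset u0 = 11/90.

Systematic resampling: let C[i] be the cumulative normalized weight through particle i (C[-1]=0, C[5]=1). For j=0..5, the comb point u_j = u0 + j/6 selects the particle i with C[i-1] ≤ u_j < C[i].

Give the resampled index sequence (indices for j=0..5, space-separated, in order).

0 0 1 4 5 5

C = [8/23, 11/23, 13/23, 13/23, 15/23, 1]
j=0: u_0=11/90 ∈ [0, 8/23) → index 0
j=1: u_1=13/45 ∈ [0, 8/23) → index 0
j=2: u_2=41/90 ∈ [8/23, 11/23) → index 1
j=3: u_3=28/45 ∈ [13/23, 15/23) → index 4
j=4: u_4=71/90 ∈ [15/23, 1) → index 5
j=5: u_5=43/45 ∈ [15/23, 1) → index 5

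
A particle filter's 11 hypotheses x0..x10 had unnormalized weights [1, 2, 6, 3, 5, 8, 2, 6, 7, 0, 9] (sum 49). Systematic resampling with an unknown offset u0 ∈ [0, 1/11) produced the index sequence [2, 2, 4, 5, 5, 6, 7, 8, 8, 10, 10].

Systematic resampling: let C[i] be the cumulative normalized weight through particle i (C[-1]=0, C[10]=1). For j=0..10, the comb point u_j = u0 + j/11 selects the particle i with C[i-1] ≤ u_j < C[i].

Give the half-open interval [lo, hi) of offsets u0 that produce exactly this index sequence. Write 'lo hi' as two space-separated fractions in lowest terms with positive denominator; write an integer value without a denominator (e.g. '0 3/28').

C = [1/49, 3/49, 9/49, 12/49, 17/49, 25/49, 27/49, 33/49, 40/49, 40/49, 1]
j=0 picked index 2: u0 ∈ [3/49, 9/49)
j=1 picked index 2: u0 ∈ [-16/539, 50/539)
j=2 picked index 4: u0 ∈ [34/539, 89/539)
j=3 picked index 5: u0 ∈ [40/539, 128/539)
j=4 picked index 5: u0 ∈ [-9/539, 79/539)
j=5 picked index 6: u0 ∈ [30/539, 52/539)
j=6 picked index 7: u0 ∈ [3/539, 69/539)
j=7 picked index 8: u0 ∈ [20/539, 97/539)
j=8 picked index 8: u0 ∈ [-29/539, 48/539)
j=9 picked index 10: u0 ∈ [-1/539, 2/11)
j=10 picked index 10: u0 ∈ [-50/539, 1/11)
intersection: [40/539, 48/539)

40/539 48/539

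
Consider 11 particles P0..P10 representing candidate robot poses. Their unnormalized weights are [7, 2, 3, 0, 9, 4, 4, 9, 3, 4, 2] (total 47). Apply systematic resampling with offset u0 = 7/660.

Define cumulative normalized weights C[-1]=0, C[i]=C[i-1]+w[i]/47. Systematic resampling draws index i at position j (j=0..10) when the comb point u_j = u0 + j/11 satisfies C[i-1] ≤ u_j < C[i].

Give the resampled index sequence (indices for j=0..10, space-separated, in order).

C = [7/47, 9/47, 12/47, 12/47, 21/47, 25/47, 29/47, 38/47, 41/47, 45/47, 1]
j=0: u_0=7/660 ∈ [0, 7/47) → index 0
j=1: u_1=67/660 ∈ [0, 7/47) → index 0
j=2: u_2=127/660 ∈ [9/47, 12/47) → index 2
j=3: u_3=17/60 ∈ [12/47, 21/47) → index 4
j=4: u_4=247/660 ∈ [12/47, 21/47) → index 4
j=5: u_5=307/660 ∈ [21/47, 25/47) → index 5
j=6: u_6=367/660 ∈ [25/47, 29/47) → index 6
j=7: u_7=427/660 ∈ [29/47, 38/47) → index 7
j=8: u_8=487/660 ∈ [29/47, 38/47) → index 7
j=9: u_9=547/660 ∈ [38/47, 41/47) → index 8
j=10: u_10=607/660 ∈ [41/47, 45/47) → index 9

0 0 2 4 4 5 6 7 7 8 9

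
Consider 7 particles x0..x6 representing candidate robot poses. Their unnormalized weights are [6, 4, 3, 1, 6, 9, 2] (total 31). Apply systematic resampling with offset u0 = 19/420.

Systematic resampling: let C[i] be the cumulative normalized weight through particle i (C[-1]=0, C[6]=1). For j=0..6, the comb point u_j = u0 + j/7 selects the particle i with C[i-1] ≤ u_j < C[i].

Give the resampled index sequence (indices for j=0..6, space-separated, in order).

0 0 2 4 4 5 5

C = [6/31, 10/31, 13/31, 14/31, 20/31, 29/31, 1]
j=0: u_0=19/420 ∈ [0, 6/31) → index 0
j=1: u_1=79/420 ∈ [0, 6/31) → index 0
j=2: u_2=139/420 ∈ [10/31, 13/31) → index 2
j=3: u_3=199/420 ∈ [14/31, 20/31) → index 4
j=4: u_4=37/60 ∈ [14/31, 20/31) → index 4
j=5: u_5=319/420 ∈ [20/31, 29/31) → index 5
j=6: u_6=379/420 ∈ [20/31, 29/31) → index 5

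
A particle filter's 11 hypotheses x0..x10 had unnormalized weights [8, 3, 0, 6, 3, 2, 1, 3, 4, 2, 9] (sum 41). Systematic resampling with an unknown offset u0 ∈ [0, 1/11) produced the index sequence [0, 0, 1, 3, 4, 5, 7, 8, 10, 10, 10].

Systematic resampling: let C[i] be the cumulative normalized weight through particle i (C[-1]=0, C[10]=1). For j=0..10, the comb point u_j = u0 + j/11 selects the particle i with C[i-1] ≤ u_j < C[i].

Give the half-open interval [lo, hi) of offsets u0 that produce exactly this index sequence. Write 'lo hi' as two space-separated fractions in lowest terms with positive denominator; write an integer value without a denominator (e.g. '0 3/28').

24/451 37/451

C = [8/41, 11/41, 11/41, 17/41, 20/41, 22/41, 23/41, 26/41, 30/41, 32/41, 1]
j=0 picked index 0: u0 ∈ [0, 8/41)
j=1 picked index 0: u0 ∈ [-1/11, 47/451)
j=2 picked index 1: u0 ∈ [6/451, 39/451)
j=3 picked index 3: u0 ∈ [-2/451, 64/451)
j=4 picked index 4: u0 ∈ [23/451, 56/451)
j=5 picked index 5: u0 ∈ [15/451, 37/451)
j=6 picked index 7: u0 ∈ [7/451, 40/451)
j=7 picked index 8: u0 ∈ [-1/451, 43/451)
j=8 picked index 10: u0 ∈ [24/451, 3/11)
j=9 picked index 10: u0 ∈ [-17/451, 2/11)
j=10 picked index 10: u0 ∈ [-58/451, 1/11)
intersection: [24/451, 37/451)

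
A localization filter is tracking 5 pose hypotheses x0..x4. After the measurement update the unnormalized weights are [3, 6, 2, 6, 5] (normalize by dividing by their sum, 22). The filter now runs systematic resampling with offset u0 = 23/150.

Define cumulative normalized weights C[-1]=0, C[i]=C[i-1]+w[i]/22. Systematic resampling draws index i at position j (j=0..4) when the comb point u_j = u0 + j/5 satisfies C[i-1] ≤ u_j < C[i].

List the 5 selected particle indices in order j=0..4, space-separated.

C = [3/22, 9/22, 1/2, 17/22, 1]
j=0: u_0=23/150 ∈ [3/22, 9/22) → index 1
j=1: u_1=53/150 ∈ [3/22, 9/22) → index 1
j=2: u_2=83/150 ∈ [1/2, 17/22) → index 3
j=3: u_3=113/150 ∈ [1/2, 17/22) → index 3
j=4: u_4=143/150 ∈ [17/22, 1) → index 4

1 1 3 3 4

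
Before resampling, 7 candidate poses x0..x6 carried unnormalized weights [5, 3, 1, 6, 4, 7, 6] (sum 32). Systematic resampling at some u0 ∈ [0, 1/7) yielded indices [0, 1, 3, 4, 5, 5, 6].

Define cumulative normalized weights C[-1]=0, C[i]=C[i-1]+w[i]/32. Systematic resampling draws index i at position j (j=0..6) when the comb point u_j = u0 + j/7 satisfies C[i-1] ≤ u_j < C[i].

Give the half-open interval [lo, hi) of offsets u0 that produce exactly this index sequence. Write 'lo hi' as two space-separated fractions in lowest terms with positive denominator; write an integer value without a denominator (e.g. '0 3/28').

C = [5/32, 1/4, 9/32, 15/32, 19/32, 13/16, 1]
j=0 picked index 0: u0 ∈ [0, 5/32)
j=1 picked index 1: u0 ∈ [3/224, 3/28)
j=2 picked index 3: u0 ∈ [-1/224, 41/224)
j=3 picked index 4: u0 ∈ [9/224, 37/224)
j=4 picked index 5: u0 ∈ [5/224, 27/112)
j=5 picked index 5: u0 ∈ [-27/224, 11/112)
j=6 picked index 6: u0 ∈ [-5/112, 1/7)
intersection: [9/224, 11/112)

9/224 11/112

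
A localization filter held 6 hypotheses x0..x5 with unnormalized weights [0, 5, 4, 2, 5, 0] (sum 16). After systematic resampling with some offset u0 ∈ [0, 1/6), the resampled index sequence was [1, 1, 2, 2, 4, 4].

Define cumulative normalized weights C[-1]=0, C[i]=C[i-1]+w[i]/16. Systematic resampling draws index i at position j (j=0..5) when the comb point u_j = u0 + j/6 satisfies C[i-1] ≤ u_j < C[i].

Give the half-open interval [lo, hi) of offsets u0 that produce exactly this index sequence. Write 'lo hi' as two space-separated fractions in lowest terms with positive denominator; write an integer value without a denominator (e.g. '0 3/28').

C = [0, 5/16, 9/16, 11/16, 1, 1]
j=0 picked index 1: u0 ∈ [0, 5/16)
j=1 picked index 1: u0 ∈ [-1/6, 7/48)
j=2 picked index 2: u0 ∈ [-1/48, 11/48)
j=3 picked index 2: u0 ∈ [-3/16, 1/16)
j=4 picked index 4: u0 ∈ [1/48, 1/3)
j=5 picked index 4: u0 ∈ [-7/48, 1/6)
intersection: [1/48, 1/16)

1/48 1/16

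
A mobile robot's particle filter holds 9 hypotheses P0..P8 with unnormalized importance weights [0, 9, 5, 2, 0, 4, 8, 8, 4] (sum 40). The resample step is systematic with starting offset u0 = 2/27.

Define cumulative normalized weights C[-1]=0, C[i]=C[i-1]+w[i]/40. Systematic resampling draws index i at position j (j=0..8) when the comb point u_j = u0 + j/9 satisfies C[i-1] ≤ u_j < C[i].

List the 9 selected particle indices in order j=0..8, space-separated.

1 1 2 5 6 6 7 7 8

C = [0, 9/40, 7/20, 2/5, 2/5, 1/2, 7/10, 9/10, 1]
j=0: u_0=2/27 ∈ [0, 9/40) → index 1
j=1: u_1=5/27 ∈ [0, 9/40) → index 1
j=2: u_2=8/27 ∈ [9/40, 7/20) → index 2
j=3: u_3=11/27 ∈ [2/5, 1/2) → index 5
j=4: u_4=14/27 ∈ [1/2, 7/10) → index 6
j=5: u_5=17/27 ∈ [1/2, 7/10) → index 6
j=6: u_6=20/27 ∈ [7/10, 9/10) → index 7
j=7: u_7=23/27 ∈ [7/10, 9/10) → index 7
j=8: u_8=26/27 ∈ [9/10, 1) → index 8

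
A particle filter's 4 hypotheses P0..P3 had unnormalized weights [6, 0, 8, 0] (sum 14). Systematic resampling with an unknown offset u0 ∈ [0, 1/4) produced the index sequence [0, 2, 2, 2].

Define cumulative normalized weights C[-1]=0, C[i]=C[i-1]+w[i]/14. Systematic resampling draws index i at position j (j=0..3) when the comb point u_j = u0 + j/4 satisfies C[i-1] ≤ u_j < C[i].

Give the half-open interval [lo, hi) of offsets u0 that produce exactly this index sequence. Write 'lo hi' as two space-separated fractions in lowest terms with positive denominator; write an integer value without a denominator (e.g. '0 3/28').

C = [3/7, 3/7, 1, 1]
j=0 picked index 0: u0 ∈ [0, 3/7)
j=1 picked index 2: u0 ∈ [5/28, 3/4)
j=2 picked index 2: u0 ∈ [-1/14, 1/2)
j=3 picked index 2: u0 ∈ [-9/28, 1/4)
intersection: [5/28, 1/4)

5/28 1/4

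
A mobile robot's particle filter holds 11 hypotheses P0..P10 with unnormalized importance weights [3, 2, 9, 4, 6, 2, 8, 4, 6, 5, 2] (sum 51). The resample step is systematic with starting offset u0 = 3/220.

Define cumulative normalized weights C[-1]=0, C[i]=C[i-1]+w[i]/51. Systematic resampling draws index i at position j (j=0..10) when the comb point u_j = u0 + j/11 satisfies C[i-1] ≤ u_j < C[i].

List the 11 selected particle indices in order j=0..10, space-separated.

0 2 2 3 4 4 6 6 7 8 9

C = [1/17, 5/51, 14/51, 6/17, 8/17, 26/51, 2/3, 38/51, 44/51, 49/51, 1]
j=0: u_0=3/220 ∈ [0, 1/17) → index 0
j=1: u_1=23/220 ∈ [5/51, 14/51) → index 2
j=2: u_2=43/220 ∈ [5/51, 14/51) → index 2
j=3: u_3=63/220 ∈ [14/51, 6/17) → index 3
j=4: u_4=83/220 ∈ [6/17, 8/17) → index 4
j=5: u_5=103/220 ∈ [6/17, 8/17) → index 4
j=6: u_6=123/220 ∈ [26/51, 2/3) → index 6
j=7: u_7=13/20 ∈ [26/51, 2/3) → index 6
j=8: u_8=163/220 ∈ [2/3, 38/51) → index 7
j=9: u_9=183/220 ∈ [38/51, 44/51) → index 8
j=10: u_10=203/220 ∈ [44/51, 49/51) → index 9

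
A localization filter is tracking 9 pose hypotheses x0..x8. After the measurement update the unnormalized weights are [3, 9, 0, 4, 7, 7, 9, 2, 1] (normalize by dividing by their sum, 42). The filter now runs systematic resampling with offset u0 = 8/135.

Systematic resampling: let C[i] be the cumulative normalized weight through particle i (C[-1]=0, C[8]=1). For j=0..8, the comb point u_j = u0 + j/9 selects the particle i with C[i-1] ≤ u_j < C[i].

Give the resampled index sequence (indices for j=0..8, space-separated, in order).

C = [1/14, 2/7, 2/7, 8/21, 23/42, 5/7, 13/14, 41/42, 1]
j=0: u_0=8/135 ∈ [0, 1/14) → index 0
j=1: u_1=23/135 ∈ [1/14, 2/7) → index 1
j=2: u_2=38/135 ∈ [1/14, 2/7) → index 1
j=3: u_3=53/135 ∈ [8/21, 23/42) → index 4
j=4: u_4=68/135 ∈ [8/21, 23/42) → index 4
j=5: u_5=83/135 ∈ [23/42, 5/7) → index 5
j=6: u_6=98/135 ∈ [5/7, 13/14) → index 6
j=7: u_7=113/135 ∈ [5/7, 13/14) → index 6
j=8: u_8=128/135 ∈ [13/14, 41/42) → index 7

0 1 1 4 4 5 6 6 7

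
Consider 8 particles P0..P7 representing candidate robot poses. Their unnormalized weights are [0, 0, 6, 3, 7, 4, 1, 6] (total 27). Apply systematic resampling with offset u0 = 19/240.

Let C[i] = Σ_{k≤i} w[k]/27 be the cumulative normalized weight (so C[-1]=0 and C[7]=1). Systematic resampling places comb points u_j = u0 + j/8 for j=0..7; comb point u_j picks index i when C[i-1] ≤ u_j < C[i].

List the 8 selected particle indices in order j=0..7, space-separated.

C = [0, 0, 2/9, 1/3, 16/27, 20/27, 7/9, 1]
j=0: u_0=19/240 ∈ [0, 2/9) → index 2
j=1: u_1=49/240 ∈ [0, 2/9) → index 2
j=2: u_2=79/240 ∈ [2/9, 1/3) → index 3
j=3: u_3=109/240 ∈ [1/3, 16/27) → index 4
j=4: u_4=139/240 ∈ [1/3, 16/27) → index 4
j=5: u_5=169/240 ∈ [16/27, 20/27) → index 5
j=6: u_6=199/240 ∈ [7/9, 1) → index 7
j=7: u_7=229/240 ∈ [7/9, 1) → index 7

2 2 3 4 4 5 7 7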